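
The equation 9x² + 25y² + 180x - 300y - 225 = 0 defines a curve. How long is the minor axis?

18

9(x² + 20x) + 25(y² - 12y) = 225
9(x + 10)² + 25(y - 6)² = 225 + 900 + 900 = 2025
Divide through by 2025 to get (x + 10)²/225 + (y - 6)²/81 = 1.
Ellipse, center (-10, 6), major axis horizontal; a² = 225, b² = 81.
b² = 81 so b = 9; the minor axis has length 2b = 18.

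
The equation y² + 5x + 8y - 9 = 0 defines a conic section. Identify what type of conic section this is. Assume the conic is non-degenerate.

parabola

No xy term. Coefficients of x² and y² are A = 0, C = 1.
Exactly one squared variable ⇒ parabola.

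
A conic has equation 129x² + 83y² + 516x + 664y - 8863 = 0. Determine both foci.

129(x² + 4x) + 83(y² + 8y) = 8863
129(x + 2)² + 83(y + 4)² = 8863 + 516 + 1328 = 10707
Dividing both sides by 10707: (x + 2)²/83 + (y + 4)²/129 = 1
Ellipse, center (-2, -4), major axis vertical; a² = 129, b² = 83.
c² = a² - b² = 129 - 83 = 46, so c = √46.
Foci lie on the vertical axis through the center: (h, k ± c).

(-2, -4 - √46) and (-2, -4 + √46)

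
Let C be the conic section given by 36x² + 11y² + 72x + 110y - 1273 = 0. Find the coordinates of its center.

(-1, -5)

Rearranging, 36(x² + 2x) + 11(y² + 10y) = 1273.
Complete the square: 36(x + 1)² + 11(y + 5)² = 1273 + 36 + 275 = 1584
Divide by 1584: (x + 1)²/44 + (y + 5)²/144 = 1
Ellipse with center (-1, -5).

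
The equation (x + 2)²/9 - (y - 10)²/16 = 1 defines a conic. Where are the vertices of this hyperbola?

(-5, 10) and (1, 10)

Center (-2, 10). The positive term is the x-term, so the transverse axis is horizontal; a² = 9, b² = 16.
a = 3. Vertices at (h ± a, k).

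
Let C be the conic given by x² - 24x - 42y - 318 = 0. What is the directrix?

Only x is squared. Complete the square in x: (x - 12)² = 42(y + 11).
Vertex (12, -11); 4p = 42 so p = 21/2. Opens up.
Directrix is the horizontal line y = k − p = -11 − (21/2) = -43/2.

y = -43/2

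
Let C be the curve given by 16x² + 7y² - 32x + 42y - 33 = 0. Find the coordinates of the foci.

16(x² - 2x) + 7(y² + 6y) = 33
16(x - 1)² + 7(y + 3)² = 33 + 16 + 63 = 112
Divide through by 112 to get (x - 1)²/7 + (y + 3)²/16 = 1.
Ellipse, center (1, -3), major axis vertical; a² = 16, b² = 7.
c² = a² - b² = 16 - 7 = 9, so c = 3.
Foci lie on the vertical axis through the center: (h, k ± c).

(1, -6) and (1, 0)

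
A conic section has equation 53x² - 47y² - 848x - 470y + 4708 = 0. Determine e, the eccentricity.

e = 10√53/53

53(x² - 16x) -47(y² + 10y) = -4708
Completing the square gives 53(x - 8)² -47(y + 5)² = -4708 + 3392 - 1175 = -2491.
Dividing both sides by -2491: (y + 5)²/53 - (x - 8)²/47 = 1
Hyperbola, center (8, -5), transverse axis vertical; a² = 53, b² = 47.
c² = a² + b² = 100, so c = 10.
e = c/a = 10/√53 = 10√53/53.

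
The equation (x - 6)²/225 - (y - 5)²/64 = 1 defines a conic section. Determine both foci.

(-11, 5) and (23, 5)

Center (6, 5). The positive term is the x-term, so the transverse axis is horizontal; a² = 225, b² = 64.
c² = a² + b² = 225 + 64 = 289, so c = 17.
Foci lie on the horizontal axis through the center: (h ± c, k).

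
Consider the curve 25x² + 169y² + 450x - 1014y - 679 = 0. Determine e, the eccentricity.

e = 12/13

Rearranging, 25(x² + 18x) + 169(y² - 6y) = 679.
Complete the square in x and y: 25(x + 9)² + 169(y - 3)² = 679 + 2025 + 1521 = 4225
Divide by 4225: (x + 9)²/169 + (y - 3)²/25 = 1
Ellipse, center (-9, 3), major axis horizontal; a² = 169, b² = 25.
c² = a² - b² = 144, so c = 12.
e = c/a = 12/13.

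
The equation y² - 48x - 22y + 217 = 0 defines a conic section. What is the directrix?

Only y is squared. Complete the square in y: (y - 11)² = 48(x - 2).
Vertex (2, 11); 4p = 48 so p = 12. Opens right.
Directrix is the vertical line x = h − p = 2 − (12) = -10.

x = -10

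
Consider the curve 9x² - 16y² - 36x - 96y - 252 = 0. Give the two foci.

(-3, -3) and (7, -3)

Collect terms: 9(x² - 4x) -16(y² + 6y) = 252
Complete the square in x and y: 9(x - 2)² -16(y + 3)² = 252 + 36 - 144 = 144
Divide through by 144 to get (x - 2)²/16 - (y + 3)²/9 = 1.
Hyperbola, center (2, -3), transverse axis horizontal; a² = 16, b² = 9.
c² = a² + b² = 16 + 9 = 25, so c = 5.
Foci lie on the horizontal axis through the center: (h ± c, k).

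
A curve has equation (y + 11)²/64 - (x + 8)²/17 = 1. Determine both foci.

Center (-8, -11). The positive term is the y-term, so the transverse axis is vertical; a² = 64, b² = 17.
c² = a² + b² = 64 + 17 = 81, so c = 9.
Foci lie on the vertical axis through the center: (h, k ± c).

(-8, -20) and (-8, -2)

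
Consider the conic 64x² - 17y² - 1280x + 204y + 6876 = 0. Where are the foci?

(10, -3) and (10, 15)

Rearranging, 64(x² - 20x) -17(y² - 12y) = -6876.
64(x - 10)² -17(y - 6)² = -6876 + 6400 - 612 = -1088
Divide by -1088: (y - 6)²/64 - (x - 10)²/17 = 1
Hyperbola, center (10, 6), transverse axis vertical; a² = 64, b² = 17.
c² = a² + b² = 64 + 17 = 81, so c = 9.
Foci lie on the vertical axis through the center: (h, k ± c).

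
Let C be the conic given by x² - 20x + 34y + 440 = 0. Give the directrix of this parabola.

Only x is squared. Complete the square in x: (x - 10)² = -34(y + 10).
Vertex (10, -10); 4p = -34 so p = -17/2. Opens down.
Directrix is the horizontal line y = k − p = -10 − (-17/2) = -3/2.

y = -3/2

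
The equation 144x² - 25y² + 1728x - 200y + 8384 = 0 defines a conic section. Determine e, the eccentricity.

144(x² + 12x) -25(y² + 8y) = -8384
Complete the square: 144(x + 6)² -25(y + 4)² = -8384 + 5184 - 400 = -3600
Divide by -3600: (y + 4)²/144 - (x + 6)²/25 = 1
Hyperbola, center (-6, -4), transverse axis vertical; a² = 144, b² = 25.
c² = a² + b² = 169, so c = 13.
e = c/a = 13/12.

e = 13/12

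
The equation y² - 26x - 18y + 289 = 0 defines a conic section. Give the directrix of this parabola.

x = 3/2

Only y is squared. Complete the square in y: (y - 9)² = 26(x - 8).
Vertex (8, 9); 4p = 26 so p = 13/2. Opens right.
Directrix is the vertical line x = h − p = 8 − (13/2) = 3/2.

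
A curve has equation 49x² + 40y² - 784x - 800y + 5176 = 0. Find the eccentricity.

e = 3/7

49(x² - 16x) + 40(y² - 20y) = -5176
Complete the square in x and y: 49(x - 8)² + 40(y - 10)² = -5176 + 3136 + 4000 = 1960
Divide by 1960: (x - 8)²/40 + (y - 10)²/49 = 1
Ellipse, center (8, 10), major axis vertical; a² = 49, b² = 40.
c² = a² - b² = 9, so c = 3.
e = c/a = 3/7.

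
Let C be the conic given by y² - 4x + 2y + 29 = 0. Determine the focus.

(8, -1)

Only y is squared. Complete the square in y: (y + 1)² = 4(x - 7).
Vertex (7, -1); 4p = 4 so p = 1. Opens right.
Focus is p units from the vertex along the axis: (h + p, k).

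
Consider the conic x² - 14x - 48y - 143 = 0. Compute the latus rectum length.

Only x is squared. Complete the square in x: (x - 7)² = 48(y + 4).
Vertex (7, -4); 4p = 48 so p = 12. Opens up.
Latus rectum length = |4p| = 48.

48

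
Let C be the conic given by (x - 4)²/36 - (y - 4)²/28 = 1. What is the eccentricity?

Center (4, 4). The positive term is the x-term, so the transverse axis is horizontal; a² = 36, b² = 28.
c² = a² + b² = 64, so c = 8.
e = c/a = 8/6 = 4/3.

e = 4/3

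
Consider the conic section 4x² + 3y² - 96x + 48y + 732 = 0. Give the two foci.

Group the x- and y-terms: 4(x² - 24x) + 3(y² + 16y) = -732
4(x - 12)² + 3(y + 8)² = -732 + 576 + 192 = 36
Divide through by 36 to get (x - 12)²/9 + (y + 8)²/12 = 1.
Ellipse, center (12, -8), major axis vertical; a² = 12, b² = 9.
c² = a² - b² = 12 - 9 = 3, so c = √3.
Foci lie on the vertical axis through the center: (h, k ± c).

(12, -8 - √3) and (12, -8 + √3)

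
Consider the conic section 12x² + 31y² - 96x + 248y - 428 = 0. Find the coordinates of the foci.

Rearranging, 12(x² - 8x) + 31(y² + 8y) = 428.
Complete the square: 12(x - 4)² + 31(y + 4)² = 428 + 192 + 496 = 1116
Dividing both sides by 1116: (x - 4)²/93 + (y + 4)²/36 = 1
Ellipse, center (4, -4), major axis horizontal; a² = 93, b² = 36.
c² = a² - b² = 93 - 36 = 57, so c = √57.
Foci lie on the horizontal axis through the center: (h ± c, k).

(4 - √57, -4) and (4 + √57, -4)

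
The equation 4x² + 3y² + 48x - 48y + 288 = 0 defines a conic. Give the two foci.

(-6, 6) and (-6, 10)

Collect terms: 4(x² + 12x) + 3(y² - 16y) = -288
4(x + 6)² + 3(y - 8)² = -288 + 144 + 192 = 48
Dividing both sides by 48: (x + 6)²/12 + (y - 8)²/16 = 1
Ellipse, center (-6, 8), major axis vertical; a² = 16, b² = 12.
c² = a² - b² = 16 - 12 = 4, so c = 2.
Foci lie on the vertical axis through the center: (h, k ± c).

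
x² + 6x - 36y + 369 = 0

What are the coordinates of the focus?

Only x is squared. Complete the square in x: (x + 3)² = 36(y - 10).
Vertex (-3, 10); 4p = 36 so p = 9. Opens up.
Focus is p units from the vertex along the axis: (h, k + p).

(-3, 19)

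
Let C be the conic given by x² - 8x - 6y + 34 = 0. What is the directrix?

y = 3/2

Only x is squared. Complete the square in x: (x - 4)² = 6(y - 3).
Vertex (4, 3); 4p = 6 so p = 3/2. Opens up.
Directrix is the horizontal line y = k − p = 3 − (3/2) = 3/2.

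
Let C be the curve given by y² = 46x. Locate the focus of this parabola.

(23/2, 0)

Vertex (0, 0); 4p = 46 so p = 23/2. Opens right.
Focus is p units from the vertex along the axis: (h + p, k).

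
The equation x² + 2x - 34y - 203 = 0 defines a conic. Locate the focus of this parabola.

(-1, 5/2)

Only x is squared. Complete the square in x: (x + 1)² = 34(y + 6).
Vertex (-1, -6); 4p = 34 so p = 17/2. Opens up.
Focus is p units from the vertex along the axis: (h, k + p).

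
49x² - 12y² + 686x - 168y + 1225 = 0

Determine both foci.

(-7 - √61, -7) and (-7 + √61, -7)

Group: 49(x² + 14x) -12(y² + 14y) = -1225
Complete the square: 49(x + 7)² -12(y + 7)² = -1225 + 2401 - 588 = 588
Dividing both sides by 588: (x + 7)²/12 - (y + 7)²/49 = 1
Hyperbola, center (-7, -7), transverse axis horizontal; a² = 12, b² = 49.
c² = a² + b² = 12 + 49 = 61, so c = √61.
Foci lie on the horizontal axis through the center: (h ± c, k).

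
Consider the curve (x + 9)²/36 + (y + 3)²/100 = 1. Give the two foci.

(-9, -11) and (-9, 5)

Center (-9, -3). The larger denominator 100 sits under the y-term, so the major axis is vertical; a² = 100, b² = 36.
c² = a² - b² = 100 - 36 = 64, so c = 8.
Foci lie on the vertical axis through the center: (h, k ± c).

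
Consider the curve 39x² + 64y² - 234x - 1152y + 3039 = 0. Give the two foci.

(-2, 9) and (8, 9)

Group: 39(x² - 6x) + 64(y² - 18y) = -3039
Completing the square gives 39(x - 3)² + 64(y - 9)² = -3039 + 351 + 5184 = 2496.
Divide by 2496: (x - 3)²/64 + (y - 9)²/39 = 1
Ellipse, center (3, 9), major axis horizontal; a² = 64, b² = 39.
c² = a² - b² = 64 - 39 = 25, so c = 5.
Foci lie on the horizontal axis through the center: (h ± c, k).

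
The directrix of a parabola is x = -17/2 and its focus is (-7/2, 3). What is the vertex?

The vertex is the midpoint between the focus and the directrix along the axis of symmetry.
Axis is horizontal (directrix is vertical). Vertex x-coordinate = (-7/2 + (-17/2))/2 = -6; y-coordinate = 3.

(-6, 3)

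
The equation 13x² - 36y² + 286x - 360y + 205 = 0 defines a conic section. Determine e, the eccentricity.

Group the x- and y-terms: 13(x² + 22x) -36(y² + 10y) = -205
13(x + 11)² -36(y + 5)² = -205 + 1573 - 900 = 468
Divide by 468: (x + 11)²/36 - (y + 5)²/13 = 1
Hyperbola, center (-11, -5), transverse axis horizontal; a² = 36, b² = 13.
c² = a² + b² = 49, so c = 7.
e = c/a = 7/6.

e = 7/6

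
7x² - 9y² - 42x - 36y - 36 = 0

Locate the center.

7(x² - 6x) -9(y² + 4y) = 36
Complete the square: 7(x - 3)² -9(y + 2)² = 36 + 63 - 36 = 63
Divide by 63: (x - 3)²/9 - (y + 2)²/7 = 1
Hyperbola with center (3, -2).

(3, -2)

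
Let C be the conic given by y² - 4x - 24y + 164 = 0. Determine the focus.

(6, 12)

Only y is squared. Complete the square in y: (y - 12)² = 4(x - 5).
Vertex (5, 12); 4p = 4 so p = 1. Opens right.
Focus is p units from the vertex along the axis: (h + p, k).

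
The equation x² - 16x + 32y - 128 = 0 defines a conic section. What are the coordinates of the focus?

(8, -2)

Only x is squared. Complete the square in x: (x - 8)² = -32(y - 6).
Vertex (8, 6); 4p = -32 so p = -8. Opens down.
Focus is p units from the vertex along the axis: (h, k + p).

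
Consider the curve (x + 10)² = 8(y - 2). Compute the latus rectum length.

Vertex (-10, 2); 4p = 8 so p = 2. Opens up.
Latus rectum length = |4p| = 8.

8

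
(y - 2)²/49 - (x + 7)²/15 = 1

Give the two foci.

(-7, -6) and (-7, 10)

Center (-7, 2). The positive term is the y-term, so the transverse axis is vertical; a² = 49, b² = 15.
c² = a² + b² = 49 + 15 = 64, so c = 8.
Foci lie on the vertical axis through the center: (h, k ± c).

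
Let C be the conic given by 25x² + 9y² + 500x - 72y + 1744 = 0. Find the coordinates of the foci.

(-10, -4) and (-10, 12)

Group: 25(x² + 20x) + 9(y² - 8y) = -1744
Complete the square: 25(x + 10)² + 9(y - 4)² = -1744 + 2500 + 144 = 900
Divide through by 900 to get (x + 10)²/36 + (y - 4)²/100 = 1.
Ellipse, center (-10, 4), major axis vertical; a² = 100, b² = 36.
c² = a² - b² = 100 - 36 = 64, so c = 8.
Foci lie on the vertical axis through the center: (h, k ± c).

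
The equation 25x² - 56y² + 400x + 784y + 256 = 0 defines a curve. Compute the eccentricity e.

Group: 25(x² + 16x) -56(y² - 14y) = -256
Complete the square: 25(x + 8)² -56(y - 7)² = -256 + 1600 - 2744 = -1400
Divide through by -1400 to get (y - 7)²/25 - (x + 8)²/56 = 1.
Hyperbola, center (-8, 7), transverse axis vertical; a² = 25, b² = 56.
c² = a² + b² = 81, so c = 9.
e = c/a = 9/5.

e = 9/5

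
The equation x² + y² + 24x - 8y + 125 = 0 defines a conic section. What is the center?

(-12, 4)

(x² + 24x) + (y² - 8y) = -125
Complete the square: (x + 12)² + (y - 4)² = -125 + 144 + 16 = 35
So (x + 12)² + (y - 4)² = 35.
Circle centered at (-12, 4) with r² = 35.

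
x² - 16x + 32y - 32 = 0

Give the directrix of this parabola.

Only x is squared. Complete the square in x: (x - 8)² = -32(y - 3).
Vertex (8, 3); 4p = -32 so p = -8. Opens down.
Directrix is the horizontal line y = k − p = 3 − (-8) = 11.

y = 11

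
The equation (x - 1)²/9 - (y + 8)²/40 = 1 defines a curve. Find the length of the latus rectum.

80/3

Center (1, -8). The positive term is the x-term, so the transverse axis is horizontal; a² = 9, b² = 40.
Latus rectum length = 2b²/a = 2·40/3 = 80/3.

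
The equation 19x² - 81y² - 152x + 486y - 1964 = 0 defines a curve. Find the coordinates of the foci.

(-6, 3) and (14, 3)

Group the x- and y-terms: 19(x² - 8x) -81(y² - 6y) = 1964
19(x - 4)² -81(y - 3)² = 1964 + 304 - 729 = 1539
Divide by 1539: (x - 4)²/81 - (y - 3)²/19 = 1
Hyperbola, center (4, 3), transverse axis horizontal; a² = 81, b² = 19.
c² = a² + b² = 81 + 19 = 100, so c = 10.
Foci lie on the horizontal axis through the center: (h ± c, k).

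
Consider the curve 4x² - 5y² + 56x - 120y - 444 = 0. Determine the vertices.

Group the x- and y-terms: 4(x² + 14x) -5(y² + 24y) = 444
Complete the square: 4(x + 7)² -5(y + 12)² = 444 + 196 - 720 = -80
Dividing both sides by -80: (y + 12)²/16 - (x + 7)²/20 = 1
Hyperbola, center (-7, -12), transverse axis vertical; a² = 16, b² = 20.
a = 4. Vertices at (h, k ± a).

(-7, -16) and (-7, -8)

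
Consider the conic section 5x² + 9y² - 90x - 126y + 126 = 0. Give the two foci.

(1, 7) and (17, 7)

Rearranging, 5(x² - 18x) + 9(y² - 14y) = -126.
5(x - 9)² + 9(y - 7)² = -126 + 405 + 441 = 720
Divide by 720: (x - 9)²/144 + (y - 7)²/80 = 1
Ellipse, center (9, 7), major axis horizontal; a² = 144, b² = 80.
c² = a² - b² = 144 - 80 = 64, so c = 8.
Foci lie on the horizontal axis through the center: (h ± c, k).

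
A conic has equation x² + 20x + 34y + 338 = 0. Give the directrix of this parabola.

y = 3/2

Only x is squared. Complete the square in x: (x + 10)² = -34(y + 7).
Vertex (-10, -7); 4p = -34 so p = -17/2. Opens down.
Directrix is the horizontal line y = k − p = -7 − (-17/2) = 3/2.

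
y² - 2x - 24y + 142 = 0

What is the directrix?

x = -3/2

Only y is squared. Complete the square in y: (y - 12)² = 2(x + 1).
Vertex (-1, 12); 4p = 2 so p = 1/2. Opens right.
Directrix is the vertical line x = h − p = -1 − (1/2) = -3/2.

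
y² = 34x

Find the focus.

(17/2, 0)

Vertex (0, 0); 4p = 34 so p = 17/2. Opens right.
Focus is p units from the vertex along the axis: (h + p, k).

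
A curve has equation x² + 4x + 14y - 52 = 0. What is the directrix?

y = 15/2

Only x is squared. Complete the square in x: (x + 2)² = -14(y - 4).
Vertex (-2, 4); 4p = -14 so p = -7/2. Opens down.
Directrix is the horizontal line y = k − p = 4 − (-7/2) = 15/2.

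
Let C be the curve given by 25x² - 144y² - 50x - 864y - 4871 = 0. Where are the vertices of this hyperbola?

(-11, -3) and (13, -3)

Group: 25(x² - 2x) -144(y² + 6y) = 4871
Completing the square gives 25(x - 1)² -144(y + 3)² = 4871 + 25 - 1296 = 3600.
Divide by 3600: (x - 1)²/144 - (y + 3)²/25 = 1
Hyperbola, center (1, -3), transverse axis horizontal; a² = 144, b² = 25.
a = 12. Vertices at (h ± a, k).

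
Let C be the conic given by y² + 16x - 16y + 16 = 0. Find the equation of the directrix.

Only y is squared. Complete the square in y: (y - 8)² = -16(x - 3).
Vertex (3, 8); 4p = -16 so p = -4. Opens left.
Directrix is the vertical line x = h − p = 3 − (-4) = 7.

x = 7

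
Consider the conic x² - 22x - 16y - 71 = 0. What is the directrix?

y = -16

Only x is squared. Complete the square in x: (x - 11)² = 16(y + 12).
Vertex (11, -12); 4p = 16 so p = 4. Opens up.
Directrix is the horizontal line y = k − p = -12 − (4) = -16.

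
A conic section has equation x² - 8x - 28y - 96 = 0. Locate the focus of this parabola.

Only x is squared. Complete the square in x: (x - 4)² = 28(y + 4).
Vertex (4, -4); 4p = 28 so p = 7. Opens up.
Focus is p units from the vertex along the axis: (h, k + p).

(4, 3)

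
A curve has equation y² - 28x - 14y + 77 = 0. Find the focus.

Only y is squared. Complete the square in y: (y - 7)² = 28(x - 1).
Vertex (1, 7); 4p = 28 so p = 7. Opens right.
Focus is p units from the vertex along the axis: (h + p, k).

(8, 7)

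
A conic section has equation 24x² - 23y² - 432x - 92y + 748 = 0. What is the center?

(9, -2)

Rearranging, 24(x² - 18x) -23(y² + 4y) = -748.
24(x - 9)² -23(y + 2)² = -748 + 1944 - 92 = 1104
Divide through by 1104 to get (x - 9)²/46 - (y + 2)²/48 = 1.
Hyperbola with center (9, -2).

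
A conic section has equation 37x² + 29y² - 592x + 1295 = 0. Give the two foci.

(8, 0 - 2√2) and (8, 0 + 2√2)

Collect terms: 37(x² - 16x) + 29y² = -1295
Complete the square in x and y: 37(x - 8)² + 29y² = -1295 + 2368 + 0 = 1073
Dividing both sides by 1073: (x - 8)²/29 + y²/37 = 1
Ellipse, center (8, 0), major axis vertical; a² = 37, b² = 29.
c² = a² - b² = 37 - 29 = 8, so c = 2√2.
Foci lie on the vertical axis through the center: (h, k ± c).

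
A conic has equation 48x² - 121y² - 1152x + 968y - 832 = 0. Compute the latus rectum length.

96/11

Rearranging, 48(x² - 24x) -121(y² - 8y) = 832.
48(x - 12)² -121(y - 4)² = 832 + 6912 - 1936 = 5808
Divide by 5808: (x - 12)²/121 - (y - 4)²/48 = 1
Hyperbola, center (12, 4), transverse axis horizontal; a² = 121, b² = 48.
Latus rectum length = 2b²/a = 2·48/11 = 96/11.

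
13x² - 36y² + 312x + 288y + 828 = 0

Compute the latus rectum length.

Group: 13(x² + 24x) -36(y² - 8y) = -828
13(x + 12)² -36(y - 4)² = -828 + 1872 - 576 = 468
Divide through by 468 to get (x + 12)²/36 - (y - 4)²/13 = 1.
Hyperbola, center (-12, 4), transverse axis horizontal; a² = 36, b² = 13.
Latus rectum length = 2b²/a = 2·13/6 = 13/3.

13/3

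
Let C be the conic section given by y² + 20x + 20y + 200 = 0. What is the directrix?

x = 0

Only y is squared. Complete the square in y: (y + 10)² = -20(x + 5).
Vertex (-5, -10); 4p = -20 so p = -5. Opens left.
Directrix is the vertical line x = h − p = -5 − (-5) = 0.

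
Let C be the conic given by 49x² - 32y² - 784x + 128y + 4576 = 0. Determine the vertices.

Group: 49(x² - 16x) -32(y² - 4y) = -4576
49(x - 8)² -32(y - 2)² = -4576 + 3136 - 128 = -1568
Divide through by -1568 to get (y - 2)²/49 - (x - 8)²/32 = 1.
Hyperbola, center (8, 2), transverse axis vertical; a² = 49, b² = 32.
a = 7. Vertices at (h, k ± a).

(8, -5) and (8, 9)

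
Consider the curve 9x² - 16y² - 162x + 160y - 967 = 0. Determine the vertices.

(-3, 5) and (21, 5)

Group the x- and y-terms: 9(x² - 18x) -16(y² - 10y) = 967
Complete the square: 9(x - 9)² -16(y - 5)² = 967 + 729 - 400 = 1296
Divide through by 1296 to get (x - 9)²/144 - (y - 5)²/81 = 1.
Hyperbola, center (9, 5), transverse axis horizontal; a² = 144, b² = 81.
a = 12. Vertices at (h ± a, k).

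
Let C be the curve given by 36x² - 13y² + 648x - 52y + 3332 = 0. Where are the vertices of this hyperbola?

(-9, -8) and (-9, 4)

Collect terms: 36(x² + 18x) -13(y² + 4y) = -3332
36(x + 9)² -13(y + 2)² = -3332 + 2916 - 52 = -468
Dividing both sides by -468: (y + 2)²/36 - (x + 9)²/13 = 1
Hyperbola, center (-9, -2), transverse axis vertical; a² = 36, b² = 13.
a = 6. Vertices at (h, k ± a).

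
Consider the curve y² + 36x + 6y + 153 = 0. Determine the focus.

Only y is squared. Complete the square in y: (y + 3)² = -36(x + 4).
Vertex (-4, -3); 4p = -36 so p = -9. Opens left.
Focus is p units from the vertex along the axis: (h + p, k).

(-13, -3)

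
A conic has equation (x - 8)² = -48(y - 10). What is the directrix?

y = 22

Vertex (8, 10); 4p = -48 so p = -12. Opens down.
Directrix is the horizontal line y = k − p = 10 − (-12) = 22.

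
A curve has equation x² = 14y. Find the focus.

Vertex (0, 0); 4p = 14 so p = 7/2. Opens up.
Focus is p units from the vertex along the axis: (h, k + p).

(0, 7/2)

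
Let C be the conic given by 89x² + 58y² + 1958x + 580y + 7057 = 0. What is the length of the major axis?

Rearranging, 89(x² + 22x) + 58(y² + 10y) = -7057.
89(x + 11)² + 58(y + 5)² = -7057 + 10769 + 1450 = 5162
Divide through by 5162 to get (x + 11)²/58 + (y + 5)²/89 = 1.
Ellipse, center (-11, -5), major axis vertical; a² = 89, b² = 58.
a² = 89 so a = √89; the major axis has length 2a = 2√89.

2√89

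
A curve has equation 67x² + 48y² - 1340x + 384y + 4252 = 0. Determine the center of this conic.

(10, -4)

67(x² - 20x) + 48(y² + 8y) = -4252
Complete the square in x and y: 67(x - 10)² + 48(y + 4)² = -4252 + 6700 + 768 = 3216
Divide through by 3216 to get (x - 10)²/48 + (y + 4)²/67 = 1.
Ellipse with center (10, -4).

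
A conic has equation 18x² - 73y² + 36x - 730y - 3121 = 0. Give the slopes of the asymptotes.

Group the x- and y-terms: 18(x² + 2x) -73(y² + 10y) = 3121
Complete the square in x and y: 18(x + 1)² -73(y + 5)² = 3121 + 18 - 1825 = 1314
Divide by 1314: (x + 1)²/73 - (y + 5)²/18 = 1
Hyperbola, center (-1, -5), transverse axis horizontal; a² = 73, b² = 18.
For a horizontal hyperbola the asymptotes have slope ±b/a.
Here that is ±3√2/√73 = ±3√146/73.

3√146/73 and -3√146/73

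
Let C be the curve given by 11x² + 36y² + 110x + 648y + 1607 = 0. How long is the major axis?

Group: 11(x² + 10x) + 36(y² + 18y) = -1607
Complete the square: 11(x + 5)² + 36(y + 9)² = -1607 + 275 + 2916 = 1584
Divide by 1584: (x + 5)²/144 + (y + 9)²/44 = 1
Ellipse, center (-5, -9), major axis horizontal; a² = 144, b² = 44.
a² = 144 so a = 12; the major axis has length 2a = 24.

24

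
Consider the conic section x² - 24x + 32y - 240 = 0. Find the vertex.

Only x is squared. Complete the square in x: (x - 12)² = -32(y - 12).
Vertex (12, 12); 4p = -32 so p = -8. Opens down.

(12, 12)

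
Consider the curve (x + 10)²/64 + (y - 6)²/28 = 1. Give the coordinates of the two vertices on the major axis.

Center (-10, 6). The larger denominator 64 sits under the x-term, so the major axis is horizontal; a² = 64, b² = 28.
a = 8. Vertices at (h ± a, k).

(-18, 6) and (-2, 6)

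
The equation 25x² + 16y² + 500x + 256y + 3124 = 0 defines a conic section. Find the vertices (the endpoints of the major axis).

(-10, -13) and (-10, -3)

Collect terms: 25(x² + 20x) + 16(y² + 16y) = -3124
25(x + 10)² + 16(y + 8)² = -3124 + 2500 + 1024 = 400
Divide through by 400 to get (x + 10)²/16 + (y + 8)²/25 = 1.
Ellipse, center (-10, -8), major axis vertical; a² = 25, b² = 16.
a = 5. Vertices at (h, k ± a).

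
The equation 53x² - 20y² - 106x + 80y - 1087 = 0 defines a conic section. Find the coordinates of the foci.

Group: 53(x² - 2x) -20(y² - 4y) = 1087
Completing the square gives 53(x - 1)² -20(y - 2)² = 1087 + 53 - 80 = 1060.
Divide through by 1060 to get (x - 1)²/20 - (y - 2)²/53 = 1.
Hyperbola, center (1, 2), transverse axis horizontal; a² = 20, b² = 53.
c² = a² + b² = 20 + 53 = 73, so c = √73.
Foci lie on the horizontal axis through the center: (h ± c, k).

(1 - √73, 2) and (1 + √73, 2)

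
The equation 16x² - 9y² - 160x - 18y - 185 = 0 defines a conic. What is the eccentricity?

Group the x- and y-terms: 16(x² - 10x) -9(y² + 2y) = 185
16(x - 5)² -9(y + 1)² = 185 + 400 - 9 = 576
Dividing both sides by 576: (x - 5)²/36 - (y + 1)²/64 = 1
Hyperbola, center (5, -1), transverse axis horizontal; a² = 36, b² = 64.
c² = a² + b² = 100, so c = 10.
e = c/a = 10/6 = 5/3.

e = 5/3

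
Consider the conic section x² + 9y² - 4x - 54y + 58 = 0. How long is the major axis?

6√3

(x² - 4x) + 9(y² - 6y) = -58
(x - 2)² + 9(y - 3)² = -58 + 4 + 81 = 27
Divide by 27: (x - 2)²/27 + (y - 3)²/3 = 1
Ellipse, center (2, 3), major axis horizontal; a² = 27, b² = 3.
a² = 27 so a = 3√3; the major axis has length 2a = 6√3.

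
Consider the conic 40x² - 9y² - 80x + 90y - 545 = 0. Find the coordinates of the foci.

(-6, 5) and (8, 5)

Rearranging, 40(x² - 2x) -9(y² - 10y) = 545.
Complete the square in x and y: 40(x - 1)² -9(y - 5)² = 545 + 40 - 225 = 360
Divide through by 360 to get (x - 1)²/9 - (y - 5)²/40 = 1.
Hyperbola, center (1, 5), transverse axis horizontal; a² = 9, b² = 40.
c² = a² + b² = 9 + 40 = 49, so c = 7.
Foci lie on the horizontal axis through the center: (h ± c, k).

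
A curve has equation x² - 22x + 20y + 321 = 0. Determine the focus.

Only x is squared. Complete the square in x: (x - 11)² = -20(y + 10).
Vertex (11, -10); 4p = -20 so p = -5. Opens down.
Focus is p units from the vertex along the axis: (h, k + p).

(11, -15)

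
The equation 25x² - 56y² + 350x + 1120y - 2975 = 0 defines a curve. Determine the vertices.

(-7, 5) and (-7, 15)

Rearranging, 25(x² + 14x) -56(y² - 20y) = 2975.
25(x + 7)² -56(y - 10)² = 2975 + 1225 - 5600 = -1400
Divide through by -1400 to get (y - 10)²/25 - (x + 7)²/56 = 1.
Hyperbola, center (-7, 10), transverse axis vertical; a² = 25, b² = 56.
a = 5. Vertices at (h, k ± a).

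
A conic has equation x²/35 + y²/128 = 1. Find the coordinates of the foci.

(0, 0 - √93) and (0, 0 + √93)

Center (0, 0). The larger denominator 128 sits under the y-term, so the major axis is vertical; a² = 128, b² = 35.
c² = a² - b² = 128 - 35 = 93, so c = √93.
Foci lie on the vertical axis through the center: (h, k ± c).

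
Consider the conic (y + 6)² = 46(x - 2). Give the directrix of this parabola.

Vertex (2, -6); 4p = 46 so p = 23/2. Opens right.
Directrix is the vertical line x = h − p = 2 − (23/2) = -19/2.

x = -19/2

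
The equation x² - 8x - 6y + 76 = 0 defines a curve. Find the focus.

Only x is squared. Complete the square in x: (x - 4)² = 6(y - 10).
Vertex (4, 10); 4p = 6 so p = 3/2. Opens up.
Focus is p units from the vertex along the axis: (h, k + p).

(4, 23/2)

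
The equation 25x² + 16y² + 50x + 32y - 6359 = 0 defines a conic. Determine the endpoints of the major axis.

25(x² + 2x) + 16(y² + 2y) = 6359
Completing the square gives 25(x + 1)² + 16(y + 1)² = 6359 + 25 + 16 = 6400.
Divide through by 6400 to get (x + 1)²/256 + (y + 1)²/400 = 1.
Ellipse, center (-1, -1), major axis vertical; a² = 400, b² = 256.
a = 20. Vertices at (h, k ± a).

(-1, -21) and (-1, 19)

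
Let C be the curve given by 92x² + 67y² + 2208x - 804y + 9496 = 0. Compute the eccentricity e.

92(x² + 24x) + 67(y² - 12y) = -9496
Complete the square: 92(x + 12)² + 67(y - 6)² = -9496 + 13248 + 2412 = 6164
Divide through by 6164 to get (x + 12)²/67 + (y - 6)²/92 = 1.
Ellipse, center (-12, 6), major axis vertical; a² = 92, b² = 67.
c² = a² - b² = 25, so c = 5.
e = c/a = 5/2√23 = 5√23/46.

e = 5√23/46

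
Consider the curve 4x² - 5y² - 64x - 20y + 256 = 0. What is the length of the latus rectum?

4(x² - 16x) -5(y² + 4y) = -256
Completing the square gives 4(x - 8)² -5(y + 2)² = -256 + 256 - 20 = -20.
Divide by -20: (y + 2)²/4 - (x - 8)²/5 = 1
Hyperbola, center (8, -2), transverse axis vertical; a² = 4, b² = 5.
Latus rectum length = 2b²/a = 2·5/2 = 5.

5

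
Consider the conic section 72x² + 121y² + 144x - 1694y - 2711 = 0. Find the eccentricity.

Collect terms: 72(x² + 2x) + 121(y² - 14y) = 2711
Complete the square in x and y: 72(x + 1)² + 121(y - 7)² = 2711 + 72 + 5929 = 8712
Dividing both sides by 8712: (x + 1)²/121 + (y - 7)²/72 = 1
Ellipse, center (-1, 7), major axis horizontal; a² = 121, b² = 72.
c² = a² - b² = 49, so c = 7.
e = c/a = 7/11.

e = 7/11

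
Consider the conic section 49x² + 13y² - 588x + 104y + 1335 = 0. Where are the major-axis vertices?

Group: 49(x² - 12x) + 13(y² + 8y) = -1335
Completing the square gives 49(x - 6)² + 13(y + 4)² = -1335 + 1764 + 208 = 637.
Dividing both sides by 637: (x - 6)²/13 + (y + 4)²/49 = 1
Ellipse, center (6, -4), major axis vertical; a² = 49, b² = 13.
a = 7. Vertices at (h, k ± a).

(6, -11) and (6, 3)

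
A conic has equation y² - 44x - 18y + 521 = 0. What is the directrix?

x = -1

Only y is squared. Complete the square in y: (y - 9)² = 44(x - 10).
Vertex (10, 9); 4p = 44 so p = 11. Opens right.
Directrix is the vertical line x = h − p = 10 − (11) = -1.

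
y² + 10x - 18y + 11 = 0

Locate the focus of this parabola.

(9/2, 9)

Only y is squared. Complete the square in y: (y - 9)² = -10(x - 7).
Vertex (7, 9); 4p = -10 so p = -5/2. Opens left.
Focus is p units from the vertex along the axis: (h + p, k).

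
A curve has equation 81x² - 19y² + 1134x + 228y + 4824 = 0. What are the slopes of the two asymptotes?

Rearranging, 81(x² + 14x) -19(y² - 12y) = -4824.
Complete the square: 81(x + 7)² -19(y - 6)² = -4824 + 3969 - 684 = -1539
Dividing both sides by -1539: (y - 6)²/81 - (x + 7)²/19 = 1
Hyperbola, center (-7, 6), transverse axis vertical; a² = 81, b² = 19.
For a vertical hyperbola the asymptotes have slope ±a/b.
Here that is ±9/√19 = ±9√19/19.

9√19/19 and -9√19/19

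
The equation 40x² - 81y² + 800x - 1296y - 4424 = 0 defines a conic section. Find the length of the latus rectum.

80/9

Rearranging, 40(x² + 20x) -81(y² + 16y) = 4424.
40(x + 10)² -81(y + 8)² = 4424 + 4000 - 5184 = 3240
Divide through by 3240 to get (x + 10)²/81 - (y + 8)²/40 = 1.
Hyperbola, center (-10, -8), transverse axis horizontal; a² = 81, b² = 40.
Latus rectum length = 2b²/a = 2·40/9 = 80/9.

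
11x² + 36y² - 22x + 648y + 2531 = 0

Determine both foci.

(-4, -9) and (6, -9)

Collect terms: 11(x² - 2x) + 36(y² + 18y) = -2531
Completing the square gives 11(x - 1)² + 36(y + 9)² = -2531 + 11 + 2916 = 396.
Dividing both sides by 396: (x - 1)²/36 + (y + 9)²/11 = 1
Ellipse, center (1, -9), major axis horizontal; a² = 36, b² = 11.
c² = a² - b² = 36 - 11 = 25, so c = 5.
Foci lie on the horizontal axis through the center: (h ± c, k).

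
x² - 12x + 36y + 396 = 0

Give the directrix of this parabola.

y = -1

Only x is squared. Complete the square in x: (x - 6)² = -36(y + 10).
Vertex (6, -10); 4p = -36 so p = -9. Opens down.
Directrix is the horizontal line y = k − p = -10 − (-9) = -1.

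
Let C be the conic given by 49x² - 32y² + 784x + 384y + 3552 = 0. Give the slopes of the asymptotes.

Group: 49(x² + 16x) -32(y² - 12y) = -3552
49(x + 8)² -32(y - 6)² = -3552 + 3136 - 1152 = -1568
Dividing both sides by -1568: (y - 6)²/49 - (x + 8)²/32 = 1
Hyperbola, center (-8, 6), transverse axis vertical; a² = 49, b² = 32.
For a vertical hyperbola the asymptotes have slope ±a/b.
Here that is ±7/4√2 = ±7√2/8.

7√2/8 and -7√2/8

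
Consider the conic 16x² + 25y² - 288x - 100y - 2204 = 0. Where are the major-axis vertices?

(-6, 2) and (24, 2)

Rearranging, 16(x² - 18x) + 25(y² - 4y) = 2204.
Complete the square in x and y: 16(x - 9)² + 25(y - 2)² = 2204 + 1296 + 100 = 3600
Divide by 3600: (x - 9)²/225 + (y - 2)²/144 = 1
Ellipse, center (9, 2), major axis horizontal; a² = 225, b² = 144.
a = 15. Vertices at (h ± a, k).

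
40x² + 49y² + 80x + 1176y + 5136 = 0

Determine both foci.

(-4, -12) and (2, -12)

40(x² + 2x) + 49(y² + 24y) = -5136
Complete the square: 40(x + 1)² + 49(y + 12)² = -5136 + 40 + 7056 = 1960
Dividing both sides by 1960: (x + 1)²/49 + (y + 12)²/40 = 1
Ellipse, center (-1, -12), major axis horizontal; a² = 49, b² = 40.
c² = a² - b² = 49 - 40 = 9, so c = 3.
Foci lie on the horizontal axis through the center: (h ± c, k).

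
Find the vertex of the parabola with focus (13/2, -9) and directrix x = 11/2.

The vertex is the midpoint between the focus and the directrix along the axis of symmetry.
Axis is horizontal (directrix is vertical). Vertex x-coordinate = (13/2 + 11/2)/2 = 6; y-coordinate = -9.

(6, -9)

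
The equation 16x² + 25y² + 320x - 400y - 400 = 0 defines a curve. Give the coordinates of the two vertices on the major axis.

(-25, 8) and (5, 8)

Group the x- and y-terms: 16(x² + 20x) + 25(y² - 16y) = 400
16(x + 10)² + 25(y - 8)² = 400 + 1600 + 1600 = 3600
Dividing both sides by 3600: (x + 10)²/225 + (y - 8)²/144 = 1
Ellipse, center (-10, 8), major axis horizontal; a² = 225, b² = 144.
a = 15. Vertices at (h ± a, k).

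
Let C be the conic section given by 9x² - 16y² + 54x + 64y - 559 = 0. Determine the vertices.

Collect terms: 9(x² + 6x) -16(y² - 4y) = 559
Complete the square: 9(x + 3)² -16(y - 2)² = 559 + 81 - 64 = 576
Divide through by 576 to get (x + 3)²/64 - (y - 2)²/36 = 1.
Hyperbola, center (-3, 2), transverse axis horizontal; a² = 64, b² = 36.
a = 8. Vertices at (h ± a, k).

(-11, 2) and (5, 2)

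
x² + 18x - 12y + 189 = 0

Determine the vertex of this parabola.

Only x is squared. Complete the square in x: (x + 9)² = 12(y - 9).
Vertex (-9, 9); 4p = 12 so p = 3. Opens up.

(-9, 9)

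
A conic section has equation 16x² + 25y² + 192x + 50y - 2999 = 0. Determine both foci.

(-15, -1) and (3, -1)

Group the x- and y-terms: 16(x² + 12x) + 25(y² + 2y) = 2999
16(x + 6)² + 25(y + 1)² = 2999 + 576 + 25 = 3600
Divide by 3600: (x + 6)²/225 + (y + 1)²/144 = 1
Ellipse, center (-6, -1), major axis horizontal; a² = 225, b² = 144.
c² = a² - b² = 225 - 144 = 81, so c = 9.
Foci lie on the horizontal axis through the center: (h ± c, k).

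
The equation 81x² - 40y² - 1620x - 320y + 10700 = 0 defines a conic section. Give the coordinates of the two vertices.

(10, -13) and (10, 5)

Rearranging, 81(x² - 20x) -40(y² + 8y) = -10700.
Complete the square: 81(x - 10)² -40(y + 4)² = -10700 + 8100 - 640 = -3240
Divide by -3240: (y + 4)²/81 - (x - 10)²/40 = 1
Hyperbola, center (10, -4), transverse axis vertical; a² = 81, b² = 40.
a = 9. Vertices at (h, k ± a).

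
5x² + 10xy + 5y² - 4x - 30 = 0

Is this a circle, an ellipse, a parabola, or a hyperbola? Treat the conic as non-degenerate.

A = 5, B = 10, C = 5.
Discriminant B² − 4AC = 10² − 4·5·5 = 0.
B² − 4AC = 0 ⇒ parabola.

parabola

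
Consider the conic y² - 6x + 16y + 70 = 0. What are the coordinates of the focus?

Only y is squared. Complete the square in y: (y + 8)² = 6(x - 1).
Vertex (1, -8); 4p = 6 so p = 3/2. Opens right.
Focus is p units from the vertex along the axis: (h + p, k).

(5/2, -8)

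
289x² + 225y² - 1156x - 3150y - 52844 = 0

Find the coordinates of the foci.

(2, -1) and (2, 15)

Rearranging, 289(x² - 4x) + 225(y² - 14y) = 52844.
Complete the square in x and y: 289(x - 2)² + 225(y - 7)² = 52844 + 1156 + 11025 = 65025
Divide through by 65025 to get (x - 2)²/225 + (y - 7)²/289 = 1.
Ellipse, center (2, 7), major axis vertical; a² = 289, b² = 225.
c² = a² - b² = 289 - 225 = 64, so c = 8.
Foci lie on the vertical axis through the center: (h, k ± c).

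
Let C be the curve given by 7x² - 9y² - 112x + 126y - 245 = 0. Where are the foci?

Rearranging, 7(x² - 16x) -9(y² - 14y) = 245.
Complete the square in x and y: 7(x - 8)² -9(y - 7)² = 245 + 448 - 441 = 252
Dividing both sides by 252: (x - 8)²/36 - (y - 7)²/28 = 1
Hyperbola, center (8, 7), transverse axis horizontal; a² = 36, b² = 28.
c² = a² + b² = 36 + 28 = 64, so c = 8.
Foci lie on the horizontal axis through the center: (h ± c, k).

(0, 7) and (16, 7)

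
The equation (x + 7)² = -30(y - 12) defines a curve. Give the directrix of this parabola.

y = 39/2

Vertex (-7, 12); 4p = -30 so p = -15/2. Opens down.
Directrix is the horizontal line y = k − p = 12 − (-15/2) = 39/2.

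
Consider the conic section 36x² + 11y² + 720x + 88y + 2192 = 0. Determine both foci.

(-10, -14) and (-10, 6)

Collect terms: 36(x² + 20x) + 11(y² + 8y) = -2192
Complete the square: 36(x + 10)² + 11(y + 4)² = -2192 + 3600 + 176 = 1584
Dividing both sides by 1584: (x + 10)²/44 + (y + 4)²/144 = 1
Ellipse, center (-10, -4), major axis vertical; a² = 144, b² = 44.
c² = a² - b² = 144 - 44 = 100, so c = 10.
Foci lie on the vertical axis through the center: (h, k ± c).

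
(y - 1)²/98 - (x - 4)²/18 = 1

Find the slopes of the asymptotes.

7/3 and -7/3

Center (4, 1). The positive term is the y-term, so the transverse axis is vertical; a² = 98, b² = 18.
For a vertical hyperbola the asymptotes have slope ±a/b.
Here that is ±7√2/3√2 = ±7/3.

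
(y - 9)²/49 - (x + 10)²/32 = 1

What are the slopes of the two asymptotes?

Center (-10, 9). The positive term is the y-term, so the transverse axis is vertical; a² = 49, b² = 32.
For a vertical hyperbola the asymptotes have slope ±a/b.
Here that is ±7/4√2 = ±7√2/8.

7√2/8 and -7√2/8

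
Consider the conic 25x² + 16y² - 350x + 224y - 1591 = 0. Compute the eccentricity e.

Rearranging, 25(x² - 14x) + 16(y² + 14y) = 1591.
Completing the square gives 25(x - 7)² + 16(y + 7)² = 1591 + 1225 + 784 = 3600.
Divide by 3600: (x - 7)²/144 + (y + 7)²/225 = 1
Ellipse, center (7, -7), major axis vertical; a² = 225, b² = 144.
c² = a² - b² = 81, so c = 9.
e = c/a = 9/15 = 3/5.

e = 3/5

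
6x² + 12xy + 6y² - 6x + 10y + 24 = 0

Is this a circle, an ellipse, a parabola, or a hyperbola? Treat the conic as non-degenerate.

A = 6, B = 12, C = 6.
Discriminant B² − 4AC = 12² − 4·6·6 = 0.
B² − 4AC = 0 ⇒ parabola.

parabola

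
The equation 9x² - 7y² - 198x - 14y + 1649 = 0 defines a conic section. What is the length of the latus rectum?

Rearranging, 9(x² - 22x) -7(y² + 2y) = -1649.
Completing the square gives 9(x - 11)² -7(y + 1)² = -1649 + 1089 - 7 = -567.
Divide by -567: (y + 1)²/81 - (x - 11)²/63 = 1
Hyperbola, center (11, -1), transverse axis vertical; a² = 81, b² = 63.
Latus rectum length = 2b²/a = 2·63/9 = 14.

14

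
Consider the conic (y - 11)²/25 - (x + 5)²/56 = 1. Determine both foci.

(-5, 2) and (-5, 20)

Center (-5, 11). The positive term is the y-term, so the transverse axis is vertical; a² = 25, b² = 56.
c² = a² + b² = 25 + 56 = 81, so c = 9.
Foci lie on the vertical axis through the center: (h, k ± c).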